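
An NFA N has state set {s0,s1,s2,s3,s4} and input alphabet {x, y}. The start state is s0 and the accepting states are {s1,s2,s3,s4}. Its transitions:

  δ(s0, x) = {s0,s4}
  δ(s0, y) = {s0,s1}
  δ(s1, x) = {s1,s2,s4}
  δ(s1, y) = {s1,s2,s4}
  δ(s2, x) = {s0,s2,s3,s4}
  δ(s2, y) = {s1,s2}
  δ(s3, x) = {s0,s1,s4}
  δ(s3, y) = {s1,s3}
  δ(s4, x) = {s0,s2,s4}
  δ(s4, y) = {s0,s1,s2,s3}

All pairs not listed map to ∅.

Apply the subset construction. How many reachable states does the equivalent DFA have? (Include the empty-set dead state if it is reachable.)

8

Start state of the DFA: {s0}.
{s0} --x--> {s0,s4}  [new]
{s0} --y--> {s0,s1}  [new]
{s0,s4} --x--> {s0,s2,s4}  [new]
{s0,s4} --y--> {s0,s1,s2,s3}  [new]
{s0,s1} --x--> {s0,s1,s2,s4}  [new]
{s0,s1} --y--> {s0,s1,s2,s4}  [seen]
{s0,s2,s4} --x--> {s0,s2,s3,s4}  [new]
{s0,s2,s4} --y--> {s0,s1,s2,s3}  [seen]
{s0,s1,s2,s3} --x--> {s0,s1,s2,s3,s4}  [new]
{s0,s1,s2,s3} --y--> {s0,s1,s2,s3,s4}  [seen]
{s0,s1,s2,s4} --x--> {s0,s1,s2,s3,s4}  [seen]
{s0,s1,s2,s4} --y--> {s0,s1,s2,s3,s4}  [seen]
{s0,s2,s3,s4} --x--> {s0,s1,s2,s3,s4}  [seen]
{s0,s2,s3,s4} --y--> {s0,s1,s2,s3}  [seen]
{s0,s1,s2,s3,s4} --x--> {s0,s1,s2,s3,s4}  [seen]
{s0,s1,s2,s3,s4} --y--> {s0,s1,s2,s3,s4}  [seen]
Reachable DFA states: {s0}, {s0,s4}, {s0,s1}, {s0,s2,s4}, {s0,s1,s2,s3}, {s0,s1,s2,s4}, {s0,s2,s3,s4}, {s0,s1,s2,s3,s4}.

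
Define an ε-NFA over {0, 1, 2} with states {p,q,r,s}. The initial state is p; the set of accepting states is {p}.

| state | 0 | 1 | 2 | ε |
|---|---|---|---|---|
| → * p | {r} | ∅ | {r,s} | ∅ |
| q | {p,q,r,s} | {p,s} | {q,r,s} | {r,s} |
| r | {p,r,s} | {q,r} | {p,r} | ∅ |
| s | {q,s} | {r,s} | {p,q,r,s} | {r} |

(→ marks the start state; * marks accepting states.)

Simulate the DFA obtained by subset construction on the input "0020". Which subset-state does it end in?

{p,q,r,s}

Start: {p}.
δ(p,0) = {r}.
Union: {r}.
After 0: {r}.
δ(r,0) = {p,r,s}.
Union: {p,r,s}.
After 0: {p,r,s}.
δ(p,2) = {r,s}; δ(r,2) = {p,r}; δ(s,2) = {p,q,r,s}.
Union: {p,q,r,s}.
After 2: {p,q,r,s}.
δ(p,0) = {r}; δ(q,0) = {p,q,r,s}; δ(r,0) = {p,r,s}; δ(s,0) = {q,s}.
Union: {p,q,r,s}.
After 0: {p,q,r,s}.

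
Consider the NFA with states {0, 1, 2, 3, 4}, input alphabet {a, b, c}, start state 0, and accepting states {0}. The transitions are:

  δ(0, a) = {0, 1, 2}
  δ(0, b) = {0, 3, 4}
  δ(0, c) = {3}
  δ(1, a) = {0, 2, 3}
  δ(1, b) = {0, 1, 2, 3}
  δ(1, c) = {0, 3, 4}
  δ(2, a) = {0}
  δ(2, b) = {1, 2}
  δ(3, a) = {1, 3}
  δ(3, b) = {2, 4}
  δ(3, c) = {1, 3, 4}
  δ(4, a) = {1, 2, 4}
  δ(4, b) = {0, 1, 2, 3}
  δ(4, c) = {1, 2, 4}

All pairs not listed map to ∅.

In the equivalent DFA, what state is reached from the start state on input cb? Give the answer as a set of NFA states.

{2, 4}

Start: {0}.
δ(0,c) = {3}.
Union: {3}.
After c: {3}.
δ(3,b) = {2, 4}.
Union: {2, 4}.
After b: {2, 4}.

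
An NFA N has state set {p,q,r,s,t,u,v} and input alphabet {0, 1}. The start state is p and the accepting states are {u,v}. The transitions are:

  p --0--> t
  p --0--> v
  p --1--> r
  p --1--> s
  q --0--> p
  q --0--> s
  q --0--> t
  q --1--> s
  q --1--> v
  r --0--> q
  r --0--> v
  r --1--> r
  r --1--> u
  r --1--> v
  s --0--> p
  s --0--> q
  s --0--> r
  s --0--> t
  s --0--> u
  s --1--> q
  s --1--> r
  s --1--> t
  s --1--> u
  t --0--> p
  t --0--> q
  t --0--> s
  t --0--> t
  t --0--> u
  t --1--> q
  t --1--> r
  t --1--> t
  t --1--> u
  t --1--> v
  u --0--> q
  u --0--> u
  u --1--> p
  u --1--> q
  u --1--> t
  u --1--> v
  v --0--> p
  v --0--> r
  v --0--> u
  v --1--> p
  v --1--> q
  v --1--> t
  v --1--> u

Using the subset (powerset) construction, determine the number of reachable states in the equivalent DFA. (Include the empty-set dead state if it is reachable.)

Start state of the DFA: {p}.
{p} --0--> {t,v}  [new]
{p} --1--> {r,s}  [new]
{t,v} --0--> {p,q,r,s,t,u}  [new]
{t,v} --1--> {p,q,r,t,u,v}  [new]
{r,s} --0--> {p,q,r,t,u,v}  [seen]
{r,s} --1--> {q,r,t,u,v}  [new]
{p,q,r,s,t,u} --0--> {p,q,r,s,t,u,v}  [new]
{p,q,r,s,t,u} --1--> {p,q,r,s,t,u,v}  [seen]
{p,q,r,t,u,v} --0--> {p,q,r,s,t,u,v}  [seen]
{p,q,r,t,u,v} --1--> {p,q,r,s,t,u,v}  [seen]
{q,r,t,u,v} --0--> {p,q,r,s,t,u,v}  [seen]
{q,r,t,u,v} --1--> {p,q,r,s,t,u,v}  [seen]
{p,q,r,s,t,u,v} --0--> {p,q,r,s,t,u,v}  [seen]
{p,q,r,s,t,u,v} --1--> {p,q,r,s,t,u,v}  [seen]
Reachable DFA states: {p}, {t,v}, {r,s}, {p,q,r,s,t,u}, {p,q,r,t,u,v}, {q,r,t,u,v}, {p,q,r,s,t,u,v}.

7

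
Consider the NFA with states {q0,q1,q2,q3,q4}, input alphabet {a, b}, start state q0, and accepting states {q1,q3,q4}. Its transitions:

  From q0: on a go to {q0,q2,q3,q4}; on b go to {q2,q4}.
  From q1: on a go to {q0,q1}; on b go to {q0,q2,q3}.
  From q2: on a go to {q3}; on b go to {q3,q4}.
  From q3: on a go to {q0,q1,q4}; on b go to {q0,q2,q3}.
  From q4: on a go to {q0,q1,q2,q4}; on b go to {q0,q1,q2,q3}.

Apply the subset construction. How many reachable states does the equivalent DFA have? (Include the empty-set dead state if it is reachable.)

4

Start state of the DFA: {q0}.
{q0} --a--> {q0,q2,q3,q4}  [new]
{q0} --b--> {q2,q4}  [new]
{q0,q2,q3,q4} --a--> {q0,q1,q2,q3,q4}  [new]
{q0,q2,q3,q4} --b--> {q0,q1,q2,q3,q4}  [seen]
{q2,q4} --a--> {q0,q1,q2,q3,q4}  [seen]
{q2,q4} --b--> {q0,q1,q2,q3,q4}  [seen]
{q0,q1,q2,q3,q4} --a--> {q0,q1,q2,q3,q4}  [seen]
{q0,q1,q2,q3,q4} --b--> {q0,q1,q2,q3,q4}  [seen]
Reachable DFA states: {q0}, {q0,q2,q3,q4}, {q2,q4}, {q0,q1,q2,q3,q4}.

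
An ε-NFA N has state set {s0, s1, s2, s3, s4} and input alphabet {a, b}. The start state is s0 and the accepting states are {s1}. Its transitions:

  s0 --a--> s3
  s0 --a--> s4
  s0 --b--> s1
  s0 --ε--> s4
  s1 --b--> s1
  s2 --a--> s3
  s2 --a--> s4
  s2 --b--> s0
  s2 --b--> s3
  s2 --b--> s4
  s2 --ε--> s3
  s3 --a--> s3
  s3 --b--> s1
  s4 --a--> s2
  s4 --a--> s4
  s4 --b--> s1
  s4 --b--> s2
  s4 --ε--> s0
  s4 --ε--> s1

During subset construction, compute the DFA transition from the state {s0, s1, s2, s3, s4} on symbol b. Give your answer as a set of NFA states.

{s0, s1, s2, s3, s4}

δ(s0,b) = {s1}; δ(s1,b) = {s1}; δ(s2,b) = {s0, s3, s4}; δ(s3,b) = {s1}; δ(s4,b) = {s1, s2}.
Union: {s0, s1, s2, s3, s4}.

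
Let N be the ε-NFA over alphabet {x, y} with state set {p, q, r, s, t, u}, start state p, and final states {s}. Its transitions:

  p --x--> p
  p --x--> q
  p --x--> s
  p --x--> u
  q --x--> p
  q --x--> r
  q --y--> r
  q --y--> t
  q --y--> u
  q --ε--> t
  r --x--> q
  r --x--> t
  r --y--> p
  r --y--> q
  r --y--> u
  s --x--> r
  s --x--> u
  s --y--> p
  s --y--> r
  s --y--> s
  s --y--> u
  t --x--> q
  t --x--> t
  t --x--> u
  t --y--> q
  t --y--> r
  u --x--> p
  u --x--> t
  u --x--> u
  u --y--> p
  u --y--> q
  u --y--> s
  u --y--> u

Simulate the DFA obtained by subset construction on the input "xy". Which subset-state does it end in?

Start: {p}.
δ(p,x) = {p, q, s, u}.
Union: {p, q, s, u}.
ε-closure gives {p, q, s, t, u}.
After x: {p, q, s, t, u}.
δ(p,y) = ∅; δ(q,y) = {r, t, u}; δ(s,y) = {p, r, s, u}; δ(t,y) = {q, r}; δ(u,y) = {p, q, s, u}.
Union: {p, q, r, s, t, u}.
After y: {p, q, r, s, t, u}.

{p, q, r, s, t, u}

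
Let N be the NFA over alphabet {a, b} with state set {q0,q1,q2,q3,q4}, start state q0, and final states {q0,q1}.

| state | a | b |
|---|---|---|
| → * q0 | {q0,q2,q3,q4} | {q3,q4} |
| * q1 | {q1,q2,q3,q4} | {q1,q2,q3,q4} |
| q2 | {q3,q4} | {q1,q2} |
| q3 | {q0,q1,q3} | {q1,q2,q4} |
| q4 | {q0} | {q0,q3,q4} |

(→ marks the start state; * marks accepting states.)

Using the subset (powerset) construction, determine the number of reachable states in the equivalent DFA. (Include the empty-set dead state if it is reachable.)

6

Start state of the DFA: {q0}.
{q0} --a--> {q0,q2,q3,q4}  [new]
{q0} --b--> {q3,q4}  [new]
{q0,q2,q3,q4} --a--> {q0,q1,q2,q3,q4}  [new]
{q0,q2,q3,q4} --b--> {q0,q1,q2,q3,q4}  [seen]
{q3,q4} --a--> {q0,q1,q3}  [new]
{q3,q4} --b--> {q0,q1,q2,q3,q4}  [seen]
{q0,q1,q2,q3,q4} --a--> {q0,q1,q2,q3,q4}  [seen]
{q0,q1,q2,q3,q4} --b--> {q0,q1,q2,q3,q4}  [seen]
{q0,q1,q3} --a--> {q0,q1,q2,q3,q4}  [seen]
{q0,q1,q3} --b--> {q1,q2,q3,q4}  [new]
{q1,q2,q3,q4} --a--> {q0,q1,q2,q3,q4}  [seen]
{q1,q2,q3,q4} --b--> {q0,q1,q2,q3,q4}  [seen]
Reachable DFA states: {q0}, {q0,q2,q3,q4}, {q3,q4}, {q0,q1,q2,q3,q4}, {q0,q1,q3}, {q1,q2,q3,q4}.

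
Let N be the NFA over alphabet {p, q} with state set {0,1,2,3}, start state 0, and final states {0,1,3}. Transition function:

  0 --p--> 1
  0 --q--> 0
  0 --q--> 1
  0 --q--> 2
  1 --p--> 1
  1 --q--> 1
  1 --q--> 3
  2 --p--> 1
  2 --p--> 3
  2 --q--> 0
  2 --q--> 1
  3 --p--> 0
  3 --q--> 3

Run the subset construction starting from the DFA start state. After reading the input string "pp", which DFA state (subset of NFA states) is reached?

{1}

Start: {0}.
δ(0,p) = {1}.
Union: {1}.
After p: {1}.
δ(1,p) = {1}.
Union: {1}.
After p: {1}.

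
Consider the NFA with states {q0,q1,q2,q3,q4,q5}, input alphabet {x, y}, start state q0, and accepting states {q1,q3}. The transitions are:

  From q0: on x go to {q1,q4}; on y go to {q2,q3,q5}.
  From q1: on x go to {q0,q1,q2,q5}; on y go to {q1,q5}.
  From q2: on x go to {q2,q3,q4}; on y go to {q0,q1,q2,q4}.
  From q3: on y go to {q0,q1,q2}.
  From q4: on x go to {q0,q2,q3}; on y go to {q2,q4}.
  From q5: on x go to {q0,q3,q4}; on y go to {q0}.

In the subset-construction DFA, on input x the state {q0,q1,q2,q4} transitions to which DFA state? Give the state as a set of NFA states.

δ(q0,x) = {q1,q4}; δ(q1,x) = {q0,q1,q2,q5}; δ(q2,x) = {q2,q3,q4}; δ(q4,x) = {q0,q2,q3}.
Union: {q0,q1,q2,q3,q4,q5}.

{q0,q1,q2,q3,q4,q5}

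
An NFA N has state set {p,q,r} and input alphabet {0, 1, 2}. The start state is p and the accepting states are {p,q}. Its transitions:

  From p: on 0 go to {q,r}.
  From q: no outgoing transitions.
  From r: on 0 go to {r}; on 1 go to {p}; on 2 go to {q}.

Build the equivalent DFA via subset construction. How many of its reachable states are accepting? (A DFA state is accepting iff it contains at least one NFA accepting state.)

Start state of the DFA: {p}.
{p} --0--> {q,r}  [new]
{p} --1--> ∅  [new]
{p} --2--> ∅  [seen]
{q,r} --0--> {r}  [new]
{q,r} --1--> {p}  [seen]
{q,r} --2--> {q}  [new]
∅ --0--> ∅  [seen]
∅ --1--> ∅  [seen]
∅ --2--> ∅  [seen]
{r} --0--> {r}  [seen]
{r} --1--> {p}  [seen]
{r} --2--> {q}  [seen]
{q} --0--> ∅  [seen]
{q} --1--> ∅  [seen]
{q} --2--> ∅  [seen]
Reachable DFA states: {p}, {q,r}, ∅, {r}, {q}.
Accepting DFA states (contain an NFA accepting state): {p}, {q,r}, {q}.

3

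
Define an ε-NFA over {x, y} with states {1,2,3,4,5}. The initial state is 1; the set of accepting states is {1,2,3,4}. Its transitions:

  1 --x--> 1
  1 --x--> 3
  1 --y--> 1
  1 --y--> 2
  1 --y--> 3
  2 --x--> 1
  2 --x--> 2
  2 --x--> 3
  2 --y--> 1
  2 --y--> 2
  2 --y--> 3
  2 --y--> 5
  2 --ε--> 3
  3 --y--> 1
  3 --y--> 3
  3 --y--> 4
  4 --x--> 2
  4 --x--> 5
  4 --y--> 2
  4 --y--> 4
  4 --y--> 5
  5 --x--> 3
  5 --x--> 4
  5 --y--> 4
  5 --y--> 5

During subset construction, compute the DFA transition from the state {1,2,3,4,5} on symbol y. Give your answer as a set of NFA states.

{1,2,3,4,5}

δ(1,y) = {1,2,3}; δ(2,y) = {1,2,3,5}; δ(3,y) = {1,3,4}; δ(4,y) = {2,4,5}; δ(5,y) = {4,5}.
Union: {1,2,3,4,5}.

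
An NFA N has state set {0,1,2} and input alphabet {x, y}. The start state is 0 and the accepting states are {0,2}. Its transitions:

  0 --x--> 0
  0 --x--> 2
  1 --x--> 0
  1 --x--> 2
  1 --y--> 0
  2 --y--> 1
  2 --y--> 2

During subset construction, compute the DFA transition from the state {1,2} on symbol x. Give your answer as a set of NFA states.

δ(1,x) = {0,2}; δ(2,x) = ∅.
Union: {0,2}.

{0,2}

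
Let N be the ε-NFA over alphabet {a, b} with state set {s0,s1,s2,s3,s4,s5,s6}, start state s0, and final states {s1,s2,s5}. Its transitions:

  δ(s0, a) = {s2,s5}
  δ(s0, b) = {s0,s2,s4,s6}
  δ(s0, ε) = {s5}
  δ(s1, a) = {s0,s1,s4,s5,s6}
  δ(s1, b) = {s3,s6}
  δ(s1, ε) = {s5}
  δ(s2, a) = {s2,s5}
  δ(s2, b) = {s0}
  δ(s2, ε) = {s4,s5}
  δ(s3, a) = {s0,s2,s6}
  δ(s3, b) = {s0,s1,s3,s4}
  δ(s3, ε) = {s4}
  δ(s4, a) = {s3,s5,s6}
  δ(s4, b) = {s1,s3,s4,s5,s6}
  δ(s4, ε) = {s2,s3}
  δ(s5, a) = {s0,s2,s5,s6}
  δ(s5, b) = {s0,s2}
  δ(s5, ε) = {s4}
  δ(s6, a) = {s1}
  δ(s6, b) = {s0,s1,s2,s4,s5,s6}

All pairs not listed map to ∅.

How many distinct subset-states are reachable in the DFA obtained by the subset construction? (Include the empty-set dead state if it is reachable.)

Start state of the DFA: {s0,s2,s3,s4,s5} (ε-closure of the NFA start).
{s0,s2,s3,s4,s5} --a--> {s0,s2,s3,s4,s5,s6}  [new]
{s0,s2,s3,s4,s5} --b--> {s0,s1,s2,s3,s4,s5,s6}  [new]
{s0,s2,s3,s4,s5,s6} --a--> {s0,s1,s2,s3,s4,s5,s6}  [seen]
{s0,s2,s3,s4,s5,s6} --b--> {s0,s1,s2,s3,s4,s5,s6}  [seen]
{s0,s1,s2,s3,s4,s5,s6} --a--> {s0,s1,s2,s3,s4,s5,s6}  [seen]
{s0,s1,s2,s3,s4,s5,s6} --b--> {s0,s1,s2,s3,s4,s5,s6}  [seen]
Reachable DFA states: {s0,s2,s3,s4,s5}, {s0,s2,s3,s4,s5,s6}, {s0,s1,s2,s3,s4,s5,s6}.

3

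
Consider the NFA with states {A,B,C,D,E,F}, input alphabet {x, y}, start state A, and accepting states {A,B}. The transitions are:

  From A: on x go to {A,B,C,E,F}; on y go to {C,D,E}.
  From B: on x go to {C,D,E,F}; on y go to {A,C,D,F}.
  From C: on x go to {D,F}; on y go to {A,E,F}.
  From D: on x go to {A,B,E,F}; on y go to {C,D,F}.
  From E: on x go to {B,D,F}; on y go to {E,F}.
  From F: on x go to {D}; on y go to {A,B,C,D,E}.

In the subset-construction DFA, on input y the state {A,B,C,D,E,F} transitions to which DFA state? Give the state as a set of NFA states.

{A,B,C,D,E,F}

δ(A,y) = {C,D,E}; δ(B,y) = {A,C,D,F}; δ(C,y) = {A,E,F}; δ(D,y) = {C,D,F}; δ(E,y) = {E,F}; δ(F,y) = {A,B,C,D,E}.
Union: {A,B,C,D,E,F}.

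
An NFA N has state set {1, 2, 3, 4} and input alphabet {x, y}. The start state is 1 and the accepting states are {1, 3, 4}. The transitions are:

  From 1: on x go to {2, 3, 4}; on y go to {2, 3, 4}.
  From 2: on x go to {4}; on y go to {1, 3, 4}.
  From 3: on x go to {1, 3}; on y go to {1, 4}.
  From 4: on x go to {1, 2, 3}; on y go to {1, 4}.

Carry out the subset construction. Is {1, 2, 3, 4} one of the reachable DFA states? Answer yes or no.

Start state of the DFA: {1}.
{1} --x--> {2, 3, 4}  [new]
{1} --y--> {2, 3, 4}  [seen]
{2, 3, 4} --x--> {1, 2, 3, 4}  [new]
{2, 3, 4} --y--> {1, 3, 4}  [new]
{1, 2, 3, 4} --x--> {1, 2, 3, 4}  [seen]
{1, 2, 3, 4} --y--> {1, 2, 3, 4}  [seen]
{1, 3, 4} --x--> {1, 2, 3, 4}  [seen]
{1, 3, 4} --y--> {1, 2, 3, 4}  [seen]
Reachable DFA states: {1}, {2, 3, 4}, {1, 2, 3, 4}, {1, 3, 4}.
{1, 2, 3, 4} is among them.

yes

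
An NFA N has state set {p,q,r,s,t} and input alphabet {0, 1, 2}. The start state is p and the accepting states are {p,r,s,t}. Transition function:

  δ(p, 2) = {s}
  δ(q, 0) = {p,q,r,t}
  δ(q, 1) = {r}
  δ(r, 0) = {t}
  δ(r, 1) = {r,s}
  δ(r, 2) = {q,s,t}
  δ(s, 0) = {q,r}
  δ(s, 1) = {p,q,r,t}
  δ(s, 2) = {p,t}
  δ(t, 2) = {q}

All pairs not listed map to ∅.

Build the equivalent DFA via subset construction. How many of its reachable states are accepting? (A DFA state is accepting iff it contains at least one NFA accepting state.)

14

Start state of the DFA: {p}.
{p} --0--> ∅  [new]
{p} --1--> ∅  [seen]
{p} --2--> {s}  [new]
∅ --0--> ∅  [seen]
∅ --1--> ∅  [seen]
∅ --2--> ∅  [seen]
{s} --0--> {q,r}  [new]
{s} --1--> {p,q,r,t}  [new]
{s} --2--> {p,t}  [new]
{q,r} --0--> {p,q,r,t}  [seen]
{q,r} --1--> {r,s}  [new]
{q,r} --2--> {q,s,t}  [new]
{p,q,r,t} --0--> {p,q,r,t}  [seen]
{p,q,r,t} --1--> {r,s}  [seen]
{p,q,r,t} --2--> {q,s,t}  [seen]
{p,t} --0--> ∅  [seen]
{p,t} --1--> ∅  [seen]
{p,t} --2--> {q,s}  [new]
{r,s} --0--> {q,r,t}  [new]
{r,s} --1--> {p,q,r,s,t}  [new]
{r,s} --2--> {p,q,s,t}  [new]
{q,s,t} --0--> {p,q,r,t}  [seen]
{q,s,t} --1--> {p,q,r,t}  [seen]
{q,s,t} --2--> {p,q,t}  [new]
{q,s} --0--> {p,q,r,t}  [seen]
{q,s} --1--> {p,q,r,t}  [seen]
{q,s} --2--> {p,t}  [seen]
{q,r,t} --0--> {p,q,r,t}  [seen]
{q,r,t} --1--> {r,s}  [seen]
{q,r,t} --2--> {q,s,t}  [seen]
{p,q,r,s,t} --0--> {p,q,r,t}  [seen]
{p,q,r,s,t} --1--> {p,q,r,s,t}  [seen]
{p,q,r,s,t} --2--> {p,q,s,t}  [seen]
{p,q,s,t} --0--> {p,q,r,t}  [seen]
{p,q,s,t} --1--> {p,q,r,t}  [seen]
{p,q,s,t} --2--> {p,q,s,t}  [seen]
{p,q,t} --0--> {p,q,r,t}  [seen]
{p,q,t} --1--> {r}  [new]
{p,q,t} --2--> {q,s}  [seen]
{r} --0--> {t}  [new]
{r} --1--> {r,s}  [seen]
{r} --2--> {q,s,t}  [seen]
{t} --0--> ∅  [seen]
{t} --1--> ∅  [seen]
{t} --2--> {q}  [new]
{q} --0--> {p,q,r,t}  [seen]
{q} --1--> {r}  [seen]
{q} --2--> ∅  [seen]
Reachable DFA states: {p}, ∅, {s}, {q,r}, {p,q,r,t}, {p,t}, {r,s}, {q,s,t}, {q,s}, {q,r,t}, {p,q,r,s,t}, {p,q,s,t}, {p,q,t}, {r}, {t}, {q}.
Accepting DFA states (contain an NFA accepting state): {p}, {s}, {q,r}, {p,q,r,t}, {p,t}, {r,s}, {q,s,t}, {q,s}, {q,r,t}, {p,q,r,s,t}, {p,q,s,t}, {p,q,t}, {r}, {t}.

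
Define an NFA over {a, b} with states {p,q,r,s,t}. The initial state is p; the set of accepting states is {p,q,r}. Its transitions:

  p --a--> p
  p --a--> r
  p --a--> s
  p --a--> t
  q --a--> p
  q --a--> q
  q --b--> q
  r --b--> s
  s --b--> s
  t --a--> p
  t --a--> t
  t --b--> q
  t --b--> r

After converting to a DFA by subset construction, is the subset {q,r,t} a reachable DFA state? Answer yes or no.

Start state of the DFA: {p}.
{p} --a--> {p,r,s,t}  [new]
{p} --b--> ∅  [new]
{p,r,s,t} --a--> {p,r,s,t}  [seen]
{p,r,s,t} --b--> {q,r,s}  [new]
∅ --a--> ∅  [seen]
∅ --b--> ∅  [seen]
{q,r,s} --a--> {p,q}  [new]
{q,r,s} --b--> {q,s}  [new]
{p,q} --a--> {p,q,r,s,t}  [new]
{p,q} --b--> {q}  [new]
{q,s} --a--> {p,q}  [seen]
{q,s} --b--> {q,s}  [seen]
{p,q,r,s,t} --a--> {p,q,r,s,t}  [seen]
{p,q,r,s,t} --b--> {q,r,s}  [seen]
{q} --a--> {p,q}  [seen]
{q} --b--> {q}  [seen]
Reachable DFA states: {p}, {p,r,s,t}, ∅, {q,r,s}, {p,q}, {q,s}, {p,q,r,s,t}, {q}.
{q,r,t} is not among them.

no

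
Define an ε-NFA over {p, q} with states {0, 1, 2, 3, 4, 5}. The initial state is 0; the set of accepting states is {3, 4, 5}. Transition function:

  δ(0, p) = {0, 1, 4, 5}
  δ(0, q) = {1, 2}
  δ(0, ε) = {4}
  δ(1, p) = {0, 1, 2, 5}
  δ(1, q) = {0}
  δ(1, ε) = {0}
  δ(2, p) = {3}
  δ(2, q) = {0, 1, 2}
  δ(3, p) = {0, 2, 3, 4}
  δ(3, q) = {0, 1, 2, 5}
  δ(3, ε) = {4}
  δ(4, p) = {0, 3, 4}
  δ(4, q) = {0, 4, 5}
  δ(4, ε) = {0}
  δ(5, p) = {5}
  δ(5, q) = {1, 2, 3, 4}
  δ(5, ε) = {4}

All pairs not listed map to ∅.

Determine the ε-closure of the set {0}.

Begin with {0}.
0 →ε {4}; add 4.
ε-closure = {0, 4}.

{0, 4}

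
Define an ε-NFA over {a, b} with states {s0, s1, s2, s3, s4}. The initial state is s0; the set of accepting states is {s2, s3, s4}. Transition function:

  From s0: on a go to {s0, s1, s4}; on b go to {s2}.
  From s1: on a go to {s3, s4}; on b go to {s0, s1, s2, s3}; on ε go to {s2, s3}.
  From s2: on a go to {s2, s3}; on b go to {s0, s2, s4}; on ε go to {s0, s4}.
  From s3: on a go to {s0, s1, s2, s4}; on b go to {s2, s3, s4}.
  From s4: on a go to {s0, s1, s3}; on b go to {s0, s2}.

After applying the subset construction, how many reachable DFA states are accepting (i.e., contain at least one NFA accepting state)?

2

Start state of the DFA: {s0} (ε-closure of the NFA start).
{s0} --a--> {s0, s1, s2, s3, s4}  [new]
{s0} --b--> {s0, s2, s4}  [new]
{s0, s1, s2, s3, s4} --a--> {s0, s1, s2, s3, s4}  [seen]
{s0, s1, s2, s3, s4} --b--> {s0, s1, s2, s3, s4}  [seen]
{s0, s2, s4} --a--> {s0, s1, s2, s3, s4}  [seen]
{s0, s2, s4} --b--> {s0, s2, s4}  [seen]
Reachable DFA states: {s0}, {s0, s1, s2, s3, s4}, {s0, s2, s4}.
Accepting DFA states (contain an NFA accepting state): {s0, s1, s2, s3, s4}, {s0, s2, s4}.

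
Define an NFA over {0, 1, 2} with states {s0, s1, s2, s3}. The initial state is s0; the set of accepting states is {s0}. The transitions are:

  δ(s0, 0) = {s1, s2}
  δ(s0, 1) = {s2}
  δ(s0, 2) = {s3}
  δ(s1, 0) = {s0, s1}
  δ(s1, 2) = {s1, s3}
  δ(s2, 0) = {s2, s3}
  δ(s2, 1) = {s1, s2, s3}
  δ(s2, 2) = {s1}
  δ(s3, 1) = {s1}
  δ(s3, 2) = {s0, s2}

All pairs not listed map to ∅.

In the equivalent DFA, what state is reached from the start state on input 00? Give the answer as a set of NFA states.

{s0, s1, s2, s3}

Start: {s0}.
δ(s0,0) = {s1, s2}.
Union: {s1, s2}.
After 0: {s1, s2}.
δ(s1,0) = {s0, s1}; δ(s2,0) = {s2, s3}.
Union: {s0, s1, s2, s3}.
After 0: {s0, s1, s2, s3}.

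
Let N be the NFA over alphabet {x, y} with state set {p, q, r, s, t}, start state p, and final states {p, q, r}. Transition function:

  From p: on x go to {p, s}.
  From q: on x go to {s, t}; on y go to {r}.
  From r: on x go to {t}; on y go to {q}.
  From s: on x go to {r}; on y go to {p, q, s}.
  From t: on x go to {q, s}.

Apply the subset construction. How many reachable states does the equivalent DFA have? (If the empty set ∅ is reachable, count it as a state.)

8

Start state of the DFA: {p}.
{p} --x--> {p, s}  [new]
{p} --y--> ∅  [new]
{p, s} --x--> {p, r, s}  [new]
{p, s} --y--> {p, q, s}  [new]
∅ --x--> ∅  [seen]
∅ --y--> ∅  [seen]
{p, r, s} --x--> {p, r, s, t}  [new]
{p, r, s} --y--> {p, q, s}  [seen]
{p, q, s} --x--> {p, r, s, t}  [seen]
{p, q, s} --y--> {p, q, r, s}  [new]
{p, r, s, t} --x--> {p, q, r, s, t}  [new]
{p, r, s, t} --y--> {p, q, s}  [seen]
{p, q, r, s} --x--> {p, r, s, t}  [seen]
{p, q, r, s} --y--> {p, q, r, s}  [seen]
{p, q, r, s, t} --x--> {p, q, r, s, t}  [seen]
{p, q, r, s, t} --y--> {p, q, r, s}  [seen]
Reachable DFA states: {p}, {p, s}, ∅, {p, r, s}, {p, q, s}, {p, r, s, t}, {p, q, r, s}, {p, q, r, s, t}.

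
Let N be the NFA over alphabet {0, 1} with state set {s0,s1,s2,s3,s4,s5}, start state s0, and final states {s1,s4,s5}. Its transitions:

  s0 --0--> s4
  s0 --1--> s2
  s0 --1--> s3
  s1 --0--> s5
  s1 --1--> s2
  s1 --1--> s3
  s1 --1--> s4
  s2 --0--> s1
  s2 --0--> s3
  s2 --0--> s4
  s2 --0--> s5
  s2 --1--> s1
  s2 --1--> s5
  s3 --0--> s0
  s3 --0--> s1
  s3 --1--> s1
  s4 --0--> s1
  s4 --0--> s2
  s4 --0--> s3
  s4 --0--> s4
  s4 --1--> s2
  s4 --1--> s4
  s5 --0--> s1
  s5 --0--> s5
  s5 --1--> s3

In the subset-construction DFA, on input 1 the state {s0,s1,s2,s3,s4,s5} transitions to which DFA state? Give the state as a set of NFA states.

{s1,s2,s3,s4,s5}

δ(s0,1) = {s2,s3}; δ(s1,1) = {s2,s3,s4}; δ(s2,1) = {s1,s5}; δ(s3,1) = {s1}; δ(s4,1) = {s2,s4}; δ(s5,1) = {s3}.
Union: {s1,s2,s3,s4,s5}.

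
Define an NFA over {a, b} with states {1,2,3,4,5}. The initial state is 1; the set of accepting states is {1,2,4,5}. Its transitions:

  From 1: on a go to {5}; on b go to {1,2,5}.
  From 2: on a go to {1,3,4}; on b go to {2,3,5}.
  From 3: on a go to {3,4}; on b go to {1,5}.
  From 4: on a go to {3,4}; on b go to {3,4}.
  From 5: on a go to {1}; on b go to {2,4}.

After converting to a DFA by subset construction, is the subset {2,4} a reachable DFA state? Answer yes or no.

Start state of the DFA: {1}.
{1} --a--> {5}  [new]
{1} --b--> {1,2,5}  [new]
{5} --a--> {1}  [seen]
{5} --b--> {2,4}  [new]
{1,2,5} --a--> {1,3,4,5}  [new]
{1,2,5} --b--> {1,2,3,4,5}  [new]
{2,4} --a--> {1,3,4}  [new]
{2,4} --b--> {2,3,4,5}  [new]
{1,3,4,5} --a--> {1,3,4,5}  [seen]
{1,3,4,5} --b--> {1,2,3,4,5}  [seen]
{1,2,3,4,5} --a--> {1,3,4,5}  [seen]
{1,2,3,4,5} --b--> {1,2,3,4,5}  [seen]
{1,3,4} --a--> {3,4,5}  [new]
{1,3,4} --b--> {1,2,3,4,5}  [seen]
{2,3,4,5} --a--> {1,3,4}  [seen]
{2,3,4,5} --b--> {1,2,3,4,5}  [seen]
{3,4,5} --a--> {1,3,4}  [seen]
{3,4,5} --b--> {1,2,3,4,5}  [seen]
Reachable DFA states: {1}, {5}, {1,2,5}, {2,4}, {1,3,4,5}, {1,2,3,4,5}, {1,3,4}, {2,3,4,5}, {3,4,5}.
{2,4} is among them.

yes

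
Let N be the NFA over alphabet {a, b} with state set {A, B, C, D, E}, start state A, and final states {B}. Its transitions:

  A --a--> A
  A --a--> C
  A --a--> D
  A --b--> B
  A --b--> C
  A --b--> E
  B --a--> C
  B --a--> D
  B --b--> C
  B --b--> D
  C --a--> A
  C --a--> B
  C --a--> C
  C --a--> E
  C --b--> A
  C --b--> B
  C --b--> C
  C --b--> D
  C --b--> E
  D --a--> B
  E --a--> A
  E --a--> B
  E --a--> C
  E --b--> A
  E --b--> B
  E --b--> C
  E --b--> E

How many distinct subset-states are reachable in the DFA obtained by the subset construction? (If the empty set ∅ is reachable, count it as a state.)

4

Start state of the DFA: {A}.
{A} --a--> {A, C, D}  [new]
{A} --b--> {B, C, E}  [new]
{A, C, D} --a--> {A, B, C, D, E}  [new]
{A, C, D} --b--> {A, B, C, D, E}  [seen]
{B, C, E} --a--> {A, B, C, D, E}  [seen]
{B, C, E} --b--> {A, B, C, D, E}  [seen]
{A, B, C, D, E} --a--> {A, B, C, D, E}  [seen]
{A, B, C, D, E} --b--> {A, B, C, D, E}  [seen]
Reachable DFA states: {A}, {A, C, D}, {B, C, E}, {A, B, C, D, E}.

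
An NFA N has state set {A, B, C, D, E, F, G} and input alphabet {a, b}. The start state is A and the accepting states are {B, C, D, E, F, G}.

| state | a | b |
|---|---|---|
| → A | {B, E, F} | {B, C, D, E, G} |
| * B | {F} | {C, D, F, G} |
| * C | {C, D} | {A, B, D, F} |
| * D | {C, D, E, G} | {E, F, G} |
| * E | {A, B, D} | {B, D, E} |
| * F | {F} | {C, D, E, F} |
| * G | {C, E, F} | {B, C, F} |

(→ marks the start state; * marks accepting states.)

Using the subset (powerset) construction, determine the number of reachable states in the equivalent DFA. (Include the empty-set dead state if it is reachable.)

Start state of the DFA: {A}.
{A} --a--> {B, E, F}  [new]
{A} --b--> {B, C, D, E, G}  [new]
{B, E, F} --a--> {A, B, D, F}  [new]
{B, E, F} --b--> {B, C, D, E, F, G}  [new]
{B, C, D, E, G} --a--> {A, B, C, D, E, F, G}  [new]
{B, C, D, E, G} --b--> {A, B, C, D, E, F, G}  [seen]
{A, B, D, F} --a--> {B, C, D, E, F, G}  [seen]
{A, B, D, F} --b--> {B, C, D, E, F, G}  [seen]
{B, C, D, E, F, G} --a--> {A, B, C, D, E, F, G}  [seen]
{B, C, D, E, F, G} --b--> {A, B, C, D, E, F, G}  [seen]
{A, B, C, D, E, F, G} --a--> {A, B, C, D, E, F, G}  [seen]
{A, B, C, D, E, F, G} --b--> {A, B, C, D, E, F, G}  [seen]
Reachable DFA states: {A}, {B, E, F}, {B, C, D, E, G}, {A, B, D, F}, {B, C, D, E, F, G}, {A, B, C, D, E, F, G}.

6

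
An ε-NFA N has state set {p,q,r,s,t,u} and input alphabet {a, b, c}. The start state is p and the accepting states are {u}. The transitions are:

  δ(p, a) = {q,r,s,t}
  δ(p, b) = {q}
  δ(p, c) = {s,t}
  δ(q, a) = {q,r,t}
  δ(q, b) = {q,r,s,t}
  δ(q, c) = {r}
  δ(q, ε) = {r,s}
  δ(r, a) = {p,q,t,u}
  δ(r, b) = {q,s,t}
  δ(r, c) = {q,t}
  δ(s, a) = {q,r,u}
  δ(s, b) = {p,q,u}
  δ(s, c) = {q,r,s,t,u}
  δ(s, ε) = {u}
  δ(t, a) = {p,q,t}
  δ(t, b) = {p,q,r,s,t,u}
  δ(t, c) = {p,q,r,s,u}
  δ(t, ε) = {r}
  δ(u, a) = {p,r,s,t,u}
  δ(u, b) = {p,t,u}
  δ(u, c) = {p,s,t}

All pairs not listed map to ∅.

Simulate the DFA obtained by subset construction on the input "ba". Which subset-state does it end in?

Start: {p}.
δ(p,b) = {q}.
Union: {q}.
ε-closure gives {q,r,s,u}.
After b: {q,r,s,u}.
δ(q,a) = {q,r,t}; δ(r,a) = {p,q,t,u}; δ(s,a) = {q,r,u}; δ(u,a) = {p,r,s,t,u}.
Union: {p,q,r,s,t,u}.
After a: {p,q,r,s,t,u}.

{p,q,r,s,t,u}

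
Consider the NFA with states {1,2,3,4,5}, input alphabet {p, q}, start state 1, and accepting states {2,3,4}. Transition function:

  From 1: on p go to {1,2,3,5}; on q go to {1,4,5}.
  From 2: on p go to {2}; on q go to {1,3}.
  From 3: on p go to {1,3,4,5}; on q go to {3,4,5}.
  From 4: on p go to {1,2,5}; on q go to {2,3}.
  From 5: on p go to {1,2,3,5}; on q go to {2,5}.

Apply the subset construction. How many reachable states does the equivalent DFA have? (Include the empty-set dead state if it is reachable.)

Start state of the DFA: {1}.
{1} --p--> {1,2,3,5}  [new]
{1} --q--> {1,4,5}  [new]
{1,2,3,5} --p--> {1,2,3,4,5}  [new]
{1,2,3,5} --q--> {1,2,3,4,5}  [seen]
{1,4,5} --p--> {1,2,3,5}  [seen]
{1,4,5} --q--> {1,2,3,4,5}  [seen]
{1,2,3,4,5} --p--> {1,2,3,4,5}  [seen]
{1,2,3,4,5} --q--> {1,2,3,4,5}  [seen]
Reachable DFA states: {1}, {1,2,3,5}, {1,4,5}, {1,2,3,4,5}.

4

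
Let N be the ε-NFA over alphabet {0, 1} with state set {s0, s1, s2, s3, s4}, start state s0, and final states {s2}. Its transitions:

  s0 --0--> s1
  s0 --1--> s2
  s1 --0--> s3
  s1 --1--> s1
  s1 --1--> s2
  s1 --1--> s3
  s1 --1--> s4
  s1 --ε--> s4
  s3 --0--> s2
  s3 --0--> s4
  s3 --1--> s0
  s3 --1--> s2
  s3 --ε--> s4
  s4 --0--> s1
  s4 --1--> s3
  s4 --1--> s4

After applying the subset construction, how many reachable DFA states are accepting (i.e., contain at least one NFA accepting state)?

3

Start state of the DFA: {s0} (ε-closure of the NFA start).
{s0} --0--> {s1, s4}  [new]
{s0} --1--> {s2}  [new]
{s1, s4} --0--> {s1, s3, s4}  [new]
{s1, s4} --1--> {s1, s2, s3, s4}  [new]
{s2} --0--> ∅  [new]
{s2} --1--> ∅  [seen]
{s1, s3, s4} --0--> {s1, s2, s3, s4}  [seen]
{s1, s3, s4} --1--> {s0, s1, s2, s3, s4}  [new]
{s1, s2, s3, s4} --0--> {s1, s2, s3, s4}  [seen]
{s1, s2, s3, s4} --1--> {s0, s1, s2, s3, s4}  [seen]
∅ --0--> ∅  [seen]
∅ --1--> ∅  [seen]
{s0, s1, s2, s3, s4} --0--> {s1, s2, s3, s4}  [seen]
{s0, s1, s2, s3, s4} --1--> {s0, s1, s2, s3, s4}  [seen]
Reachable DFA states: {s0}, {s1, s4}, {s2}, {s1, s3, s4}, {s1, s2, s3, s4}, ∅, {s0, s1, s2, s3, s4}.
Accepting DFA states (contain an NFA accepting state): {s2}, {s1, s2, s3, s4}, {s0, s1, s2, s3, s4}.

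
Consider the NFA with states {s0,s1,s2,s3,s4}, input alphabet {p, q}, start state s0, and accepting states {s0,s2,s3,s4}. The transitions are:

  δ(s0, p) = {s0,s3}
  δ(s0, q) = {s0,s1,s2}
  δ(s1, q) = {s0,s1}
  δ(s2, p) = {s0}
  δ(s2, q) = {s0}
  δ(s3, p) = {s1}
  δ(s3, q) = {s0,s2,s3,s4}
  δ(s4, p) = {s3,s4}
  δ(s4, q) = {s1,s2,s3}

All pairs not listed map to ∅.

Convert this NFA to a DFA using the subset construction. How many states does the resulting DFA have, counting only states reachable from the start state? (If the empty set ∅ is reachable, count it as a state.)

6

Start state of the DFA: {s0}.
{s0} --p--> {s0,s3}  [new]
{s0} --q--> {s0,s1,s2}  [new]
{s0,s3} --p--> {s0,s1,s3}  [new]
{s0,s3} --q--> {s0,s1,s2,s3,s4}  [new]
{s0,s1,s2} --p--> {s0,s3}  [seen]
{s0,s1,s2} --q--> {s0,s1,s2}  [seen]
{s0,s1,s3} --p--> {s0,s1,s3}  [seen]
{s0,s1,s3} --q--> {s0,s1,s2,s3,s4}  [seen]
{s0,s1,s2,s3,s4} --p--> {s0,s1,s3,s4}  [new]
{s0,s1,s2,s3,s4} --q--> {s0,s1,s2,s3,s4}  [seen]
{s0,s1,s3,s4} --p--> {s0,s1,s3,s4}  [seen]
{s0,s1,s3,s4} --q--> {s0,s1,s2,s3,s4}  [seen]
Reachable DFA states: {s0}, {s0,s3}, {s0,s1,s2}, {s0,s1,s3}, {s0,s1,s2,s3,s4}, {s0,s1,s3,s4}.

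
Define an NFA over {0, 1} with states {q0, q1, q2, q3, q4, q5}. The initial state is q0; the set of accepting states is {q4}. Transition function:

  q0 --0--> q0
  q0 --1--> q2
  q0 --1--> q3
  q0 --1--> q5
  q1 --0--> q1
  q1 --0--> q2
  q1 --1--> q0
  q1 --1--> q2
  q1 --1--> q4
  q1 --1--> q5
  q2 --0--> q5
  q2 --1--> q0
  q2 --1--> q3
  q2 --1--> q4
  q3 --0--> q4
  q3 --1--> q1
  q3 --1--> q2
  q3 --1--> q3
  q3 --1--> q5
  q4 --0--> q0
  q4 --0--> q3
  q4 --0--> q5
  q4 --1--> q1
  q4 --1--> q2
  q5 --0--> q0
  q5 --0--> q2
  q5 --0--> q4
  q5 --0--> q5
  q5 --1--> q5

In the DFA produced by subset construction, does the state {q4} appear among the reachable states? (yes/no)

Start state of the DFA: {q0}.
{q0} --0--> {q0}  [seen]
{q0} --1--> {q2, q3, q5}  [new]
{q2, q3, q5} --0--> {q0, q2, q4, q5}  [new]
{q2, q3, q5} --1--> {q0, q1, q2, q3, q4, q5}  [new]
{q0, q2, q4, q5} --0--> {q0, q2, q3, q4, q5}  [new]
{q0, q2, q4, q5} --1--> {q0, q1, q2, q3, q4, q5}  [seen]
{q0, q1, q2, q3, q4, q5} --0--> {q0, q1, q2, q3, q4, q5}  [seen]
{q0, q1, q2, q3, q4, q5} --1--> {q0, q1, q2, q3, q4, q5}  [seen]
{q0, q2, q3, q4, q5} --0--> {q0, q2, q3, q4, q5}  [seen]
{q0, q2, q3, q4, q5} --1--> {q0, q1, q2, q3, q4, q5}  [seen]
Reachable DFA states: {q0}, {q2, q3, q5}, {q0, q2, q4, q5}, {q0, q1, q2, q3, q4, q5}, {q0, q2, q3, q4, q5}.
{q4} is not among them.

no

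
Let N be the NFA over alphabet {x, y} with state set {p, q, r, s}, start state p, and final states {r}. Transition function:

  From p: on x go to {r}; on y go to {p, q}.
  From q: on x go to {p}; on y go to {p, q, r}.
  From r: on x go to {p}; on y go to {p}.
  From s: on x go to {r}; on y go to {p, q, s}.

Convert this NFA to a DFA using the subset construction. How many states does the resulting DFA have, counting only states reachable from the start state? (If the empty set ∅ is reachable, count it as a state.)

5

Start state of the DFA: {p}.
{p} --x--> {r}  [new]
{p} --y--> {p, q}  [new]
{r} --x--> {p}  [seen]
{r} --y--> {p}  [seen]
{p, q} --x--> {p, r}  [new]
{p, q} --y--> {p, q, r}  [new]
{p, r} --x--> {p, r}  [seen]
{p, r} --y--> {p, q}  [seen]
{p, q, r} --x--> {p, r}  [seen]
{p, q, r} --y--> {p, q, r}  [seen]
Reachable DFA states: {p}, {r}, {p, q}, {p, r}, {p, q, r}.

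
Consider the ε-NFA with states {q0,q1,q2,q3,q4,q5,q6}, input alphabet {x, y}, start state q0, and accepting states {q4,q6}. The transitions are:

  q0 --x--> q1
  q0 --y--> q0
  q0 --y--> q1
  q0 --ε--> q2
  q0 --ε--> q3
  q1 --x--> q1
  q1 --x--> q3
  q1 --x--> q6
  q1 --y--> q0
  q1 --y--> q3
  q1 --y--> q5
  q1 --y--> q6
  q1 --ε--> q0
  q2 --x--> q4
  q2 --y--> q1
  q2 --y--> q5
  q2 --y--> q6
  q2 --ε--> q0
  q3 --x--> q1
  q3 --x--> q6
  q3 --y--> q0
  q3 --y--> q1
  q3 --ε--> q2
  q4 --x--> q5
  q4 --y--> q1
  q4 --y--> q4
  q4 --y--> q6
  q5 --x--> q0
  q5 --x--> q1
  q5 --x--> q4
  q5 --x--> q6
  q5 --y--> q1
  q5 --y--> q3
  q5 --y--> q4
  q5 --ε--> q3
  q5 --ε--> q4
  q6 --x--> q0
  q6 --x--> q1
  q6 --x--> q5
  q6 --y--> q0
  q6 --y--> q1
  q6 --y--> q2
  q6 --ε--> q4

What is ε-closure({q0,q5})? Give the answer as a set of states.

{q0,q2,q3,q4,q5}

Begin with {q0,q5}.
q0 →ε {q2,q3}; add q2, q3.
q5 →ε {q3,q4}; add q4.
ε-closure = {q0,q2,q3,q4,q5}.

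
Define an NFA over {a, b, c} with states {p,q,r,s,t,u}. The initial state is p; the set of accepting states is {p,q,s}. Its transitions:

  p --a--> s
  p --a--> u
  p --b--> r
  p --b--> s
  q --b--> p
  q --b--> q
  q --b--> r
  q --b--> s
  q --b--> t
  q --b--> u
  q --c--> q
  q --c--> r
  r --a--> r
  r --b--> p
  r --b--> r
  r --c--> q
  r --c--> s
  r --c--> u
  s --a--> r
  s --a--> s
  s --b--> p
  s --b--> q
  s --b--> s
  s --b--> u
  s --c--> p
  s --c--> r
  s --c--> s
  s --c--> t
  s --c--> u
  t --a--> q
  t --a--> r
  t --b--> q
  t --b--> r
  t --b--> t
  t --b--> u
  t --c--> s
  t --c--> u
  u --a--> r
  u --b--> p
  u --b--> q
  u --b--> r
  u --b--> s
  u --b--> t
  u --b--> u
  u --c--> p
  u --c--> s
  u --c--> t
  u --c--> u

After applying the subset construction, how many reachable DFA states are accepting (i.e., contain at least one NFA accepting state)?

Start state of the DFA: {p}.
{p} --a--> {s,u}  [new]
{p} --b--> {r,s}  [new]
{p} --c--> ∅  [new]
{s,u} --a--> {r,s}  [seen]
{s,u} --b--> {p,q,r,s,t,u}  [new]
{s,u} --c--> {p,r,s,t,u}  [new]
{r,s} --a--> {r,s}  [seen]
{r,s} --b--> {p,q,r,s,u}  [new]
{r,s} --c--> {p,q,r,s,t,u}  [seen]
∅ --a--> ∅  [seen]
∅ --b--> ∅  [seen]
∅ --c--> ∅  [seen]
{p,q,r,s,t,u} --a--> {q,r,s,u}  [new]
{p,q,r,s,t,u} --b--> {p,q,r,s,t,u}  [seen]
{p,q,r,s,t,u} --c--> {p,q,r,s,t,u}  [seen]
{p,r,s,t,u} --a--> {q,r,s,u}  [seen]
{p,r,s,t,u} --b--> {p,q,r,s,t,u}  [seen]
{p,r,s,t,u} --c--> {p,q,r,s,t,u}  [seen]
{p,q,r,s,u} --a--> {r,s,u}  [new]
{p,q,r,s,u} --b--> {p,q,r,s,t,u}  [seen]
{p,q,r,s,u} --c--> {p,q,r,s,t,u}  [seen]
{q,r,s,u} --a--> {r,s}  [seen]
{q,r,s,u} --b--> {p,q,r,s,t,u}  [seen]
{q,r,s,u} --c--> {p,q,r,s,t,u}  [seen]
{r,s,u} --a--> {r,s}  [seen]
{r,s,u} --b--> {p,q,r,s,t,u}  [seen]
{r,s,u} --c--> {p,q,r,s,t,u}  [seen]
Reachable DFA states: {p}, {s,u}, {r,s}, ∅, {p,q,r,s,t,u}, {p,r,s,t,u}, {p,q,r,s,u}, {q,r,s,u}, {r,s,u}.
Accepting DFA states (contain an NFA accepting state): {p}, {s,u}, {r,s}, {p,q,r,s,t,u}, {p,r,s,t,u}, {p,q,r,s,u}, {q,r,s,u}, {r,s,u}.

8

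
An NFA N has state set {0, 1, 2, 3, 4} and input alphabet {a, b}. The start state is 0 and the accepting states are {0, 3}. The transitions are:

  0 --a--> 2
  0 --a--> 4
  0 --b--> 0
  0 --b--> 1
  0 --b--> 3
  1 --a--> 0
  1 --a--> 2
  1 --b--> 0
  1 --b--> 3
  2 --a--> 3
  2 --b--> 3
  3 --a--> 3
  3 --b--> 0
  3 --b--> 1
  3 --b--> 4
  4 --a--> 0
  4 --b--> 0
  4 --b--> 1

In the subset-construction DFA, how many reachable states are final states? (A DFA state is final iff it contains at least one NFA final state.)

Start state of the DFA: {0}.
{0} --a--> {2, 4}  [new]
{0} --b--> {0, 1, 3}  [new]
{2, 4} --a--> {0, 3}  [new]
{2, 4} --b--> {0, 1, 3}  [seen]
{0, 1, 3} --a--> {0, 2, 3, 4}  [new]
{0, 1, 3} --b--> {0, 1, 3, 4}  [new]
{0, 3} --a--> {2, 3, 4}  [new]
{0, 3} --b--> {0, 1, 3, 4}  [seen]
{0, 2, 3, 4} --a--> {0, 2, 3, 4}  [seen]
{0, 2, 3, 4} --b--> {0, 1, 3, 4}  [seen]
{0, 1, 3, 4} --a--> {0, 2, 3, 4}  [seen]
{0, 1, 3, 4} --b--> {0, 1, 3, 4}  [seen]
{2, 3, 4} --a--> {0, 3}  [seen]
{2, 3, 4} --b--> {0, 1, 3, 4}  [seen]
Reachable DFA states: {0}, {2, 4}, {0, 1, 3}, {0, 3}, {0, 2, 3, 4}, {0, 1, 3, 4}, {2, 3, 4}.
Accepting DFA states (contain an NFA accepting state): {0}, {0, 1, 3}, {0, 3}, {0, 2, 3, 4}, {0, 1, 3, 4}, {2, 3, 4}.

6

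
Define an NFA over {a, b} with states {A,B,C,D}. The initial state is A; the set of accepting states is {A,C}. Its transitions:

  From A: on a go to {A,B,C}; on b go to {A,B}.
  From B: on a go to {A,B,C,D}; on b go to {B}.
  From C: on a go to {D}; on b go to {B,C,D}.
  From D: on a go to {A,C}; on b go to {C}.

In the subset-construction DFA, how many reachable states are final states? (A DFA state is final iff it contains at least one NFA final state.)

Start state of the DFA: {A}.
{A} --a--> {A,B,C}  [new]
{A} --b--> {A,B}  [new]
{A,B,C} --a--> {A,B,C,D}  [new]
{A,B,C} --b--> {A,B,C,D}  [seen]
{A,B} --a--> {A,B,C,D}  [seen]
{A,B} --b--> {A,B}  [seen]
{A,B,C,D} --a--> {A,B,C,D}  [seen]
{A,B,C,D} --b--> {A,B,C,D}  [seen]
Reachable DFA states: {A}, {A,B,C}, {A,B}, {A,B,C,D}.
Accepting DFA states (contain an NFA accepting state): {A}, {A,B,C}, {A,B}, {A,B,C,D}.

4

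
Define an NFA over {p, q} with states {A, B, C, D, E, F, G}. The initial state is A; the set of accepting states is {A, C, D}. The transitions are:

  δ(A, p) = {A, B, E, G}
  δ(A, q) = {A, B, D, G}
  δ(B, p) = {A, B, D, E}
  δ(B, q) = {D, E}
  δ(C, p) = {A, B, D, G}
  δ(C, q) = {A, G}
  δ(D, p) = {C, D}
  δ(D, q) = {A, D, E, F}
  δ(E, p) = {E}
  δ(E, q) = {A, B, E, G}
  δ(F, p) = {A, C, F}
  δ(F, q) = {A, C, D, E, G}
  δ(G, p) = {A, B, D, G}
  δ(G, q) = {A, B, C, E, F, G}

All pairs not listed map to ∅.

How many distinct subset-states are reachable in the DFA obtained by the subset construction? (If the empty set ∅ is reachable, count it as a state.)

6

Start state of the DFA: {A}.
{A} --p--> {A, B, E, G}  [new]
{A} --q--> {A, B, D, G}  [new]
{A, B, E, G} --p--> {A, B, D, E, G}  [new]
{A, B, E, G} --q--> {A, B, C, D, E, F, G}  [new]
{A, B, D, G} --p--> {A, B, C, D, E, G}  [new]
{A, B, D, G} --q--> {A, B, C, D, E, F, G}  [seen]
{A, B, D, E, G} --p--> {A, B, C, D, E, G}  [seen]
{A, B, D, E, G} --q--> {A, B, C, D, E, F, G}  [seen]
{A, B, C, D, E, F, G} --p--> {A, B, C, D, E, F, G}  [seen]
{A, B, C, D, E, F, G} --q--> {A, B, C, D, E, F, G}  [seen]
{A, B, C, D, E, G} --p--> {A, B, C, D, E, G}  [seen]
{A, B, C, D, E, G} --q--> {A, B, C, D, E, F, G}  [seen]
Reachable DFA states: {A}, {A, B, E, G}, {A, B, D, G}, {A, B, D, E, G}, {A, B, C, D, E, F, G}, {A, B, C, D, E, G}.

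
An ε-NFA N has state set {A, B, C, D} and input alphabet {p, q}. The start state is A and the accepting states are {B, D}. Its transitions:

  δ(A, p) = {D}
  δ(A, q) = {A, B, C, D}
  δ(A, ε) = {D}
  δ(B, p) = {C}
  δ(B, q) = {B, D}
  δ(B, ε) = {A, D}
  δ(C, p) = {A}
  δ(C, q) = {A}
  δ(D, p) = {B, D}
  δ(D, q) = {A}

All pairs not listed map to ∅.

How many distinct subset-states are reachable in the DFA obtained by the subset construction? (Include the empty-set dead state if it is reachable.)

Start state of the DFA: {A, D} (ε-closure of the NFA start).
{A, D} --p--> {A, B, D}  [new]
{A, D} --q--> {A, B, C, D}  [new]
{A, B, D} --p--> {A, B, C, D}  [seen]
{A, B, D} --q--> {A, B, C, D}  [seen]
{A, B, C, D} --p--> {A, B, C, D}  [seen]
{A, B, C, D} --q--> {A, B, C, D}  [seen]
Reachable DFA states: {A, D}, {A, B, D}, {A, B, C, D}.

3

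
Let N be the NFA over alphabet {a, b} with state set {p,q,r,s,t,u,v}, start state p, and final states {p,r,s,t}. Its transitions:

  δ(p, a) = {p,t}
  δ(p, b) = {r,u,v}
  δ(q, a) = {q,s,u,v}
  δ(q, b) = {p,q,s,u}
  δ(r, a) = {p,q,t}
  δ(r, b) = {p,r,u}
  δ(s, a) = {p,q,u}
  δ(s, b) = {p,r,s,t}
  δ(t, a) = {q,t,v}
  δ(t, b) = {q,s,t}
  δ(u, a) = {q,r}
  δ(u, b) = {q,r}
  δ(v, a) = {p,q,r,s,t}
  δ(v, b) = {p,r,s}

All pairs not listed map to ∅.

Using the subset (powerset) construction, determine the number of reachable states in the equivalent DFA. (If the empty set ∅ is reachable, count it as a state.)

10

Start state of the DFA: {p}.
{p} --a--> {p,t}  [new]
{p} --b--> {r,u,v}  [new]
{p,t} --a--> {p,q,t,v}  [new]
{p,t} --b--> {q,r,s,t,u,v}  [new]
{r,u,v} --a--> {p,q,r,s,t}  [new]
{r,u,v} --b--> {p,q,r,s,u}  [new]
{p,q,t,v} --a--> {p,q,r,s,t,u,v}  [new]
{p,q,t,v} --b--> {p,q,r,s,t,u,v}  [seen]
{q,r,s,t,u,v} --a--> {p,q,r,s,t,u,v}  [seen]
{q,r,s,t,u,v} --b--> {p,q,r,s,t,u}  [new]
{p,q,r,s,t} --a--> {p,q,s,t,u,v}  [new]
{p,q,r,s,t} --b--> {p,q,r,s,t,u,v}  [seen]
{p,q,r,s,u} --a--> {p,q,r,s,t,u,v}  [seen]
{p,q,r,s,u} --b--> {p,q,r,s,t,u,v}  [seen]
{p,q,r,s,t,u,v} --a--> {p,q,r,s,t,u,v}  [seen]
{p,q,r,s,t,u,v} --b--> {p,q,r,s,t,u,v}  [seen]
{p,q,r,s,t,u} --a--> {p,q,r,s,t,u,v}  [seen]
{p,q,r,s,t,u} --b--> {p,q,r,s,t,u,v}  [seen]
{p,q,s,t,u,v} --a--> {p,q,r,s,t,u,v}  [seen]
{p,q,s,t,u,v} --b--> {p,q,r,s,t,u,v}  [seen]
Reachable DFA states: {p}, {p,t}, {r,u,v}, {p,q,t,v}, {q,r,s,t,u,v}, {p,q,r,s,t}, {p,q,r,s,u}, {p,q,r,s,t,u,v}, {p,q,r,s,t,u}, {p,q,s,t,u,v}.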